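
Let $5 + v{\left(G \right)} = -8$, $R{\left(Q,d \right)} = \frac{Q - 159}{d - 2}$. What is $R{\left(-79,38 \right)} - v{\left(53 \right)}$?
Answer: $\frac{115}{18} \approx 6.3889$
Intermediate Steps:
$R{\left(Q,d \right)} = \frac{-159 + Q}{-2 + d}$
$v{\left(G \right)} = -13$ ($v{\left(G \right)} = -5 - 8 = -13$)
$R{\left(-79,38 \right)} - v{\left(53 \right)} = \frac{-159 - 79}{-2 + 38} - -13 = \frac{1}{36} \left(-238\right) + 13 = - \frac{119}{18} + 13 = \frac{115}{18}$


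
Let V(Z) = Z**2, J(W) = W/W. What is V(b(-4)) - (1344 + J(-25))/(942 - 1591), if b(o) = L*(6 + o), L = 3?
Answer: 24709/649 ≈ 38.072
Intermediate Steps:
b(o) = 18 + 3*o (b(o) = 3*(6 + o) = 18 + 3*o)
J(W) = 1
V(b(-4)) - (1344 + J(-25))/(942 - 1591) = (18 + 3*(-4))**2 - (1344 + 1)/(942 - 1591) = (18 - 12)**2 - 1345/(-649) = 6**2 - 1345*(-1)/649 = 36 - 1*(-1345/649) = 36 + 1345/649 = 24709/649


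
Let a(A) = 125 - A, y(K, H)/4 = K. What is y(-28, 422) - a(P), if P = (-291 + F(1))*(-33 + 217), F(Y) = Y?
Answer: -53597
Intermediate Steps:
y(K, H) = 4*K
P = -53360 (P = (-291 + 1)*(-33 + 217) = -290*184 = -53360)
y(-28, 422) - a(P) = 4*(-28) - (125 - 1*(-53360)) = -112 - (125 + 53360) = -112 - 1*53485 = -112 - 53485 = -53597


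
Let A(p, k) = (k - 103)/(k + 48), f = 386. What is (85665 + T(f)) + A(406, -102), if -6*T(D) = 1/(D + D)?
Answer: 3571360771/41688 ≈ 85669.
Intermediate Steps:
A(p, k) = (-103 + k)/(48 + k)
T(D) = -1/(12*D) (T(D) = -1/(6*(D + D)) = -1/(2*D)/6 = -1/(12*D))
(85665 + T(f)) + A(406, -102) = (85665 - 1/12/386) + (-103 - 102)/(48 - 102) = (85665 - 1/12*1/386) - 205/(-54) = (85665 - 1/4632) - 1/54*(-205) = 396800279/4632 + 205/54 = 3571360771/41688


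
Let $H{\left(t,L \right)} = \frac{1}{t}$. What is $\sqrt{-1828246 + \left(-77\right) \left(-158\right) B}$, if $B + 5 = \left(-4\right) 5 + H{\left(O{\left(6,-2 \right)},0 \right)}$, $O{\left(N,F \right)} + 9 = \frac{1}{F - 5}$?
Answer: $\frac{i \sqrt{136558506}}{8} \approx 1460.7 i$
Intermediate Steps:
$O{\left(N,F \right)} = -9 + \frac{1}{-5 + F}$ ($O{\left(N,F \right)} = -9 + \frac{1}{F - 5} = -9 + \frac{1}{-5 + F}$)
$B = - \frac{1607}{64}$ ($B = -5 + \left(\left(-4\right) 5 + \frac{1}{\frac{1}{-5 - 2} \left(46 - -18\right)}\right) = -5 - \left(20 - \frac{1}{\frac{1}{-7} \left(46 + 18\right)}\right) = -5 - \left(20 - \frac{1}{\left(- \frac{1}{7}\right) 64}\right) = -5 - \left(20 - \frac{1}{- \frac{64}{7}}\right) = -5 - \frac{1287}{64} = - \frac{1607}{64} \approx -25.109$)
$\sqrt{-1828246 + \left(-77\right) \left(-158\right) B} = \sqrt{-1828246 + \left(-77\right) \left(-158\right) \left(- \frac{1607}{64}\right)} = \sqrt{-1828246 + 12166 \left(- \frac{1607}{64}\right)} = \sqrt{-1828246 - \frac{9775381}{32}} = \sqrt{- \frac{68279253}{32}} = \frac{i \sqrt{136558506}}{8}$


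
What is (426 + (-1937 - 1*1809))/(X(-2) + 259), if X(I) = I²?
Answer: -3320/263 ≈ -12.624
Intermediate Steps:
(426 + (-1937 - 1*1809))/(X(-2) + 259) = (426 + (-1937 - 1*1809))/((-2)² + 259) = (426 + (-1937 - 1809))/(4 + 259) = (426 - 3746)/263 = -3320*1/263 = -3320/263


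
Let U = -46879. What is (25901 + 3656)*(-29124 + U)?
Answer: -2246420671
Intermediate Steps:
(25901 + 3656)*(-29124 + U) = (25901 + 3656)*(-29124 - 46879) = 29557*(-76003) = -2246420671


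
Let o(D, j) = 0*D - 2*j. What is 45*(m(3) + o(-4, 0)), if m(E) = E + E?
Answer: 270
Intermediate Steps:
o(D, j) = -2*j (o(D, j) = 0 - 2*j = -2*j)
m(E) = 2*E
45*(m(3) + o(-4, 0)) = 45*(2*3 - 2*0) = 45*(6 + 0) = 45*6 = 270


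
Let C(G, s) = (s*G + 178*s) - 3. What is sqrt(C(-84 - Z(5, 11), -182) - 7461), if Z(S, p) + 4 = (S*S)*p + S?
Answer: 2*sqrt(6415) ≈ 160.19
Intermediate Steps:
Z(S, p) = -4 + S + p*S**2 (Z(S, p) = -4 + ((S*S)*p + S) = -4 + (S**2*p + S) = -4 + (p*S**2 + S) = -4 + (S + p*S**2) = -4 + S + p*S**2)
C(G, s) = -3 + 178*s + G*s (C(G, s) = (G*s + 178*s) - 3 = (178*s + G*s) - 3 = -3 + 178*s + G*s)
sqrt(C(-84 - Z(5, 11), -182) - 7461) = sqrt((-3 + 178*(-182) + (-84 - (-4 + 5 + 11*5**2))*(-182)) - 7461) = sqrt((-3 - 32396 + (-84 - (-4 + 5 + 11*25))*(-182)) - 7461) = sqrt((-3 - 32396 + (-84 - (-4 + 5 + 275))*(-182)) - 7461) = sqrt((-3 - 32396 + (-84 - 1*276)*(-182)) - 7461) = sqrt((-3 - 32396 + (-84 - 276)*(-182)) - 7461) = sqrt((-3 - 32396 - 360*(-182)) - 7461) = sqrt((-3 - 32396 + 65520) - 7461) = sqrt(33121 - 7461) = sqrt(25660) = 2*sqrt(6415)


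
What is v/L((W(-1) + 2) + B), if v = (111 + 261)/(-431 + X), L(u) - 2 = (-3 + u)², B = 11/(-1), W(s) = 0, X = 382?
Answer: -186/3577 ≈ -0.051999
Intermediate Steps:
B = -11 (B = 11*(-1) = -11)
L(u) = 2 + (-3 + u)²
v = -372/49 (v = (111 + 261)/(-431 + 382) = 372/(-49) = 372*(-1/49) = -372/49 ≈ -7.5918)
v/L((W(-1) + 2) + B) = -372/(49*(2 + (-3 + ((0 + 2) - 11))²)) = -372/(49*(2 + (-3 + (2 - 11))²)) = -372/(49*(2 + (-3 - 9)²)) = -372/(49*(2 + (-12)²)) = -372/(49*(2 + 144)) = -372/49/146 = -372/49*1/146 = -186/3577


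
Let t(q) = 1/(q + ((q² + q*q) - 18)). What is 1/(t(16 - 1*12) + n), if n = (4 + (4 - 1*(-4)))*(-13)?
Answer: -18/2807 ≈ -0.0064125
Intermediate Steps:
n = -156 (n = (4 + (4 + 4))*(-13) = (4 + 8)*(-13) = 12*(-13) = -156)
t(q) = 1/(-18 + q + 2*q²) (t(q) = 1/(q + ((q² + q²) - 18)) = 1/(q + (2*q² - 18)) = 1/(q + (-18 + 2*q²)) = 1/(-18 + q + 2*q²))
1/(t(16 - 1*12) + n) = 1/(1/(-18 + (16 - 1*12) + 2*(16 - 1*12)²) - 156) = 1/(1/(-18 + (16 - 12) + 2*(16 - 12)²) - 156) = 1/(1/(-18 + 4 + 2*4²) - 156) = 1/(1/(-18 + 4 + 2*16) - 156) = 1/(1/(-18 + 4 + 32) - 156) = 1/(1/18 - 156) = 1/(-2807/18) = -18/2807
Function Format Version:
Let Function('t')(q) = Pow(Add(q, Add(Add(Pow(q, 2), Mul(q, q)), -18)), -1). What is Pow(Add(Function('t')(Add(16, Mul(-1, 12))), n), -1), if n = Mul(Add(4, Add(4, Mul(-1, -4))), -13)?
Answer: Rational(-18, 2807) ≈ -0.0064125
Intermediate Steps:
n = -156 (n = Mul(Add(4, Add(4, 4)), -13) = Mul(Add(4, 8), -13) = Mul(12, -13) = -156)
Function('t')(q) = Pow(Add(-18, q, Mul(2, Pow(q, 2))), -1) (Function('t')(q) = Pow(Add(q, Add(Add(Pow(q, 2), Pow(q, 2)), -18)), -1) = Pow(Add(q, Add(Mul(2, Pow(q, 2)), -18)), -1) = Pow(Add(q, Add(-18, Mul(2, Pow(q, 2)))), -1) = Pow(Add(-18, q, Mul(2, Pow(q, 2))), -1))
Pow(Add(Function('t')(Add(16, Mul(-1, 12))), n), -1) = Pow(Add(Pow(Add(-18, Add(16, Mul(-1, 12)), Mul(2, Pow(Add(16, Mul(-1, 12)), 2))), -1), -156), -1) = Pow(Add(Pow(Add(-18, Add(16, -12), Mul(2, Pow(Add(16, -12), 2))), -1), -156), -1) = Pow(Add(Pow(Add(-18, 4, Mul(2, Pow(4, 2))), -1), -156), -1) = Pow(Add(Pow(Add(-18, 4, Mul(2, 16)), -1), -156), -1) = Pow(Add(Pow(Add(-18, 4, 32), -1), -156), -1) = Pow(Add(Pow(18, -1), -156), -1) = Pow(Add(Rational(1, 18), -156), -1) = Pow(Rational(-2807, 18), -1) = Rational(-18, 2807)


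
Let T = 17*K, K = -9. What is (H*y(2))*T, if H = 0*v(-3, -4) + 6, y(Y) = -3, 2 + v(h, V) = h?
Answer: 2754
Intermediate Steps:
v(h, V) = -2 + h
T = -153 (T = 17*(-9) = -153)
H = 6 (H = 0*(-2 - 3) + 6 = 0*(-5) + 6 = 0 + 6 = 6)
(H*y(2))*T = (6*(-3))*(-153) = -18*(-153) = 2754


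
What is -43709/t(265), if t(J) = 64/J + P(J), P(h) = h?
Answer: -11582885/70289 ≈ -164.79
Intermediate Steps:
t(J) = J + 64/J (t(J) = 64/J + J = J + 64/J)
-43709/t(265) = -43709/(265 + 64/265) = -43709/70289/265 = -43709*265/70289 = -11582885/70289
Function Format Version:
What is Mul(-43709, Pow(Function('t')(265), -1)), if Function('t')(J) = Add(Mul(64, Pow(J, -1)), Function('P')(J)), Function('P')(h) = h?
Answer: Rational(-11582885, 70289) ≈ -164.79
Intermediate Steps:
Function('t')(J) = Add(J, Mul(64, Pow(J, -1))) (Function('t')(J) = Add(Mul(64, Pow(J, -1)), J) = Add(J, Mul(64, Pow(J, -1))))
Mul(-43709, Pow(Function('t')(265), -1)) = Mul(-43709, Pow(Add(265, Mul(64, Pow(265, -1))), -1)) = Mul(-43709, Pow(Add(265, Mul(64, Rational(1, 265))), -1)) = Mul(-43709, Pow(Add(265, Rational(64, 265)), -1)) = Mul(-43709, Pow(Rational(70289, 265), -1)) = Mul(-43709, Rational(265, 70289)) = Rational(-11582885, 70289)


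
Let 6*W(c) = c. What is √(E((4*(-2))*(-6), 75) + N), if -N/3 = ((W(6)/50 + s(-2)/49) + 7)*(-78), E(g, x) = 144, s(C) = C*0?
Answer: 3*√4963/5 ≈ 42.269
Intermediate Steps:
s(C) = 0
W(c) = c/6
N = 41067/25 (N = -3*((((⅙)*6)/50 + 0/49) + 7)*(-78) = -3*((1*(1/50) + 0*(1/49)) + 7)*(-78) = -3*((1/50 + 0) + 7)*(-78) = -3*(1/50 + 7)*(-78) = -1053*(-78)/50 = -3*(-13689/25) = 41067/25 ≈ 1642.7)
√(E((4*(-2))*(-6), 75) + N) = √(144 + 41067/25) = √(44667/25) = 3*√4963/5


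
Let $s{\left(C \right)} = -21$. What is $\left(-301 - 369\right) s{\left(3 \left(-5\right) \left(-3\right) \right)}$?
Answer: $14070$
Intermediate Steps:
$\left(-301 - 369\right) s{\left(3 \left(-5\right) \left(-3\right) \right)} = \left(-301 - 369\right) \left(-21\right) = \left(-670\right) \left(-21\right) = 14070$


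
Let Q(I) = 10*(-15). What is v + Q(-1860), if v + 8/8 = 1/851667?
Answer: -128601716/851667 ≈ -151.00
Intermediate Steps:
v = -851666/851667 (v = -1 + 1/851667 = -851666/851667 ≈ -1.0000)
Q(I) = -150
v + Q(-1860) = -851666/851667 - 150 = -128601716/851667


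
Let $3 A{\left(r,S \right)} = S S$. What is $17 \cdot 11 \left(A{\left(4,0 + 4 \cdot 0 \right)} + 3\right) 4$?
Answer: $2244$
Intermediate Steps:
$A{\left(r,S \right)} = \frac{S^{2}}{3}$ ($A{\left(r,S \right)} = \frac{S S}{3} = \frac{S^{2}}{3}$)
$17 \cdot 11 \left(A{\left(4,0 + 4 \cdot 0 \right)} + 3\right) 4 = 17 \cdot 11 \left(\frac{\left(0 + 4 \cdot 0\right)^{2}}{3} + 3\right) 4 = 187 \left(\frac{\left(0 + 0\right)^{2}}{3} + 3\right) 4 = 187 \left(\frac{0^{2}}{3} + 3\right) 4 = 187 \left(\frac{1}{3} \cdot 0 + 3\right) 4 = 187 \left(0 + 3\right) 4 = 187 \cdot 3 \cdot 4 = 187 \cdot 12 = 2244$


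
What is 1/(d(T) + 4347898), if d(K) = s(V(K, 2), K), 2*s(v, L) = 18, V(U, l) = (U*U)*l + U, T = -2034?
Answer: 1/4347907 ≈ 2.3000e-7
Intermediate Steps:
V(U, l) = U + l*U**2 (V(U, l) = U**2*l + U = l*U**2 + U = U + l*U**2)
s(v, L) = 9 (s(v, L) = (1/2)*18 = 9)
d(K) = 9
1/(d(T) + 4347898) = 1/(9 + 4347898) = 1/4347907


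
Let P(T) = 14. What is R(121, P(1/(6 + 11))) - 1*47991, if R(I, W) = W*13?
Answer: -47809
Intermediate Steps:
R(I, W) = 13*W
R(121, P(1/(6 + 11))) - 1*47991 = 13*14 - 1*47991 = 182 - 47991 = -47809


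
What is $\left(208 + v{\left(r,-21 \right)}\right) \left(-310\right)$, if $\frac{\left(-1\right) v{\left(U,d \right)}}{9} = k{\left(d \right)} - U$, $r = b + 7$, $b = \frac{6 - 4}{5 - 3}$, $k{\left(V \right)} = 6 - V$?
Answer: $-11470$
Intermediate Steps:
$b = 1$ ($b = \frac{2}{2} = 2 \cdot \frac{1}{2} = 1$)
$r = 8$ ($r = 1 + 7 = 8$)
$v{\left(U,d \right)} = -54 + 9 U + 9 d$ ($v{\left(U,d \right)} = - 9 \left(\left(6 - d\right) - U\right) = - 9 \left(6 - U - d\right) = -54 + 9 U + 9 d$)
$\left(208 + v{\left(r,-21 \right)}\right) \left(-310\right) = \left(208 + \left(-54 + 9 \cdot 8 + 9 \left(-21\right)\right)\right) \left(-310\right) = \left(208 - 171\right) \left(-310\right) = 37 \left(-310\right) = -11470$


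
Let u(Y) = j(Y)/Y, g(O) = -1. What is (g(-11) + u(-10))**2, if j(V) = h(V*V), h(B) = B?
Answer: 121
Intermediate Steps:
j(V) = V**2 (j(V) = V*V = V**2)
u(Y) = Y (u(Y) = Y**2/Y = Y)
(g(-11) + u(-10))**2 = (-1 - 10)**2 = (-11)**2 = 121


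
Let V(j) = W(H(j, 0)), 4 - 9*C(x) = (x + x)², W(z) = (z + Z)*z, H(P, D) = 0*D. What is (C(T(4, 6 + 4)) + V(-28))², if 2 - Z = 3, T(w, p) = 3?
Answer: 1024/81 ≈ 12.642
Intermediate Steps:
Z = -1 (Z = 2 - 1*3 = 2 - 3 = -1)
H(P, D) = 0
W(z) = z*(-1 + z) (W(z) = (z - 1)*z = (-1 + z)*z = z*(-1 + z))
C(x) = 4/9 - 4*x²/9 (C(x) = 4/9 - (x + x)²/9 = 4/9 - 4*x²/9)
V(j) = 0 (V(j) = 0*(-1 + 0) = 0*(-1) = 0)
(C(T(4, 6 + 4)) + V(-28))² = ((4/9 - 4/9*3²) + 0)² = ((4/9 - 4/9*9) + 0)² = ((4/9 - 4) + 0)² = (-32/9 + 0)² = (-32/9)² = 1024/81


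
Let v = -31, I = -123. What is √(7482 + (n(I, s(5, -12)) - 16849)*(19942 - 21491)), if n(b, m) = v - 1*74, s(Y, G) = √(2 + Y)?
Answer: 2*√6567307 ≈ 5125.4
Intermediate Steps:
n(b, m) = -105 (n(b, m) = -31 - 1*74 = -31 - 74 = -105)
√(7482 + (n(I, s(5, -12)) - 16849)*(19942 - 21491)) = √(7482 + (-105 - 16849)*(19942 - 21491)) = √(7482 - 16954*(-1549)) = √(7482 + 26261746) = √26269228 = 2*√6567307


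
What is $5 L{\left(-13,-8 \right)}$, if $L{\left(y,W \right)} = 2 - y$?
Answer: $75$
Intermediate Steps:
$5 L{\left(-13,-8 \right)} = 5 \left(2 - -13\right) = 5 \left(2 + 13\right) = 5 \cdot 15 = 75$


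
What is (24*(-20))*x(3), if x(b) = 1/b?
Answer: -160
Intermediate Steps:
(24*(-20))*x(3) = (24*(-20))/3 = -480*1/3 = -160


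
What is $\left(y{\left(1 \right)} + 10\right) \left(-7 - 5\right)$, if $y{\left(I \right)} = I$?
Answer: $-132$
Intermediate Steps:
$\left(y{\left(1 \right)} + 10\right) \left(-7 - 5\right) = \left(1 + 10\right) \left(-7 - 5\right) = 11 \left(-12\right) = -132$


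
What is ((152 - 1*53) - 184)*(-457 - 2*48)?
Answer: 47005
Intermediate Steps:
((152 - 1*53) - 184)*(-457 - 2*48) = ((152 - 53) - 184)*(-457 - 96) = (99 - 184)*(-553) = -85*(-553) = 47005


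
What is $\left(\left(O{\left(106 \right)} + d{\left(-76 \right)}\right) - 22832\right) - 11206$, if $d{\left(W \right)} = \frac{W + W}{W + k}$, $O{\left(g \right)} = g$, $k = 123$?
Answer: $- \frac{1594956}{47} \approx -33935.0$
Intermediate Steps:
$d{\left(W \right)} = \frac{2 W}{123 + W}$ ($d{\left(W \right)} = \frac{W + W}{W + 123} = \frac{2 W}{123 + W}$)
$\left(\left(O{\left(106 \right)} + d{\left(-76 \right)}\right) - 22832\right) - 11206 = \left(\left(106 + 2 \left(-76\right) \frac{1}{123 - 76}\right) - 22832\right) - 11206 = \left(\left(106 + 2 \left(-76\right) \frac{1}{47}\right) - 22832\right) - 11206 = \left(\left(106 - \frac{152}{47}\right) - 22832\right) - 11206 = \left(\frac{4830}{47} - 22832\right) - 11206 = - \frac{1068274}{47} - 11206 = - \frac{1594956}{47}$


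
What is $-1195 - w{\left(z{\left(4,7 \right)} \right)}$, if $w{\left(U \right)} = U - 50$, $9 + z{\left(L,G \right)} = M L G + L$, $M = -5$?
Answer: $-1000$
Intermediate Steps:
$z{\left(L,G \right)} = -9 + L - 5 G L$ ($z{\left(L,G \right)} = -9 + \left(- 5 L G + L\right) = -9 - \left(- L + 5 G L\right) = -9 + L - 5 G L$)
$w{\left(U \right)} = -50 + U$
$-1195 - w{\left(z{\left(4,7 \right)} \right)} = -1195 - \left(-50 - \left(5 + 140\right)\right) = -1195 - \left(-50 - 145\right) = -1195 - -195 = -1195 + 195 = -1000$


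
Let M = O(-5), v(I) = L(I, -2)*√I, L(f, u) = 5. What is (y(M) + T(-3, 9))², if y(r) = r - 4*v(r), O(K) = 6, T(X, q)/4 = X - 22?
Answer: 11236 + 3760*√6 ≈ 20446.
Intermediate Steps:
v(I) = 5*√I
T(X, q) = -88 + 4*X (T(X, q) = 4*(X - 22) = 4*(-22 + X) = -88 + 4*X)
M = 6
y(r) = r - 20*√r
(y(M) + T(-3, 9))² = ((6 - 20*√6) + (-88 + 4*(-3)))² = ((6 - 20*√6) + (-88 - 12))² = ((6 - 20*√6) - 100)² = (-94 - 20*√6)²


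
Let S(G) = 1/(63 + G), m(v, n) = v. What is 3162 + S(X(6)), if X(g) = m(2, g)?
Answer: 205531/65 ≈ 3162.0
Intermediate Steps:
X(g) = 2
3162 + S(X(6)) = 3162 + 1/(63 + 2) = 3162 + 1/65 = 205531/65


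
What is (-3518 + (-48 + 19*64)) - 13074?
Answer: -15424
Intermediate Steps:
(-3518 + (-48 + 19*64)) - 13074 = (-3518 + (-48 + 1216)) - 13074 = (-3518 + 1168) - 13074 = -2350 - 13074 = -15424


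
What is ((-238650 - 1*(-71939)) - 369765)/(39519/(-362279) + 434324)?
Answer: -194353988804/157346424877 ≈ -1.2352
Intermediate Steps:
((-238650 - 1*(-71939)) - 369765)/(39519/(-362279) + 434324) = ((-238650 + 71939) - 369765)/(39519*(-1/362279) + 434324) = (-166711 - 369765)/(-39519/362279 + 434324) = -536476/157346424877/362279 = -536476*362279/157346424877 = -194353988804/157346424877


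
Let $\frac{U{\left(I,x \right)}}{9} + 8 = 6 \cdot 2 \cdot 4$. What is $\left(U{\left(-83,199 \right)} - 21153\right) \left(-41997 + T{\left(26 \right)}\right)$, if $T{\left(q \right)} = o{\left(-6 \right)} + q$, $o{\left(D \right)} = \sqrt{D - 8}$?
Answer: $872703003 - 20793 i \sqrt{14} \approx 8.727 \cdot 10^{8} - 77800.0 i$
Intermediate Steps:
$U{\left(I,x \right)} = 360$ ($U{\left(I,x \right)} = -72 + 9 \cdot 6 \cdot 2 \cdot 4 = -72 + 9 \cdot 12 \cdot 4 = -72 + 9 \cdot 48 = -72 + 432 = 360$)
$o{\left(D \right)} = \sqrt{-8 + D}$
$T{\left(q \right)} = q + i \sqrt{14}$ ($T{\left(q \right)} = \sqrt{-8 - 6} + q = \sqrt{-14} + q = i \sqrt{14} + q = q + i \sqrt{14}$)
$\left(U{\left(-83,199 \right)} - 21153\right) \left(-41997 + T{\left(26 \right)}\right) = \left(360 - 21153\right) \left(-41997 + \left(26 + i \sqrt{14}\right)\right) = - 20793 \left(-41971 + i \sqrt{14}\right) = 872703003 - 20793 i \sqrt{14}$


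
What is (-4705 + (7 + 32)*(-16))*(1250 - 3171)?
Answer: 10237009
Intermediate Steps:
(-4705 + (7 + 32)*(-16))*(1250 - 3171) = (-4705 + 39*(-16))*(-1921) = (-4705 - 624)*(-1921) = -5329*(-1921) = 10237009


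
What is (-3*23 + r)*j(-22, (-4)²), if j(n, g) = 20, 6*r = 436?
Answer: 220/3 ≈ 73.333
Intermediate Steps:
r = 218/3 (r = (⅙)*436 = 218/3 ≈ 72.667)
(-3*23 + r)*j(-22, (-4)²) = (-3*23 + 218/3)*20 = (-69 + 218/3)*20 = (11/3)*20 = 220/3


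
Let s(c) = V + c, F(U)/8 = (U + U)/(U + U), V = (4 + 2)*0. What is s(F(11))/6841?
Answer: 8/6841 ≈ 0.0011694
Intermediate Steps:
V = 0 (V = 6*0 = 0)
F(U) = 8 (F(U) = 8*((U + U)/(U + U)) = 8*((2*U)/((2*U))) = 8*((2*U)*(1/(2*U))) = 8*1 = 8)
s(c) = c (s(c) = 0 + c = c)
s(F(11))/6841 = 8/6841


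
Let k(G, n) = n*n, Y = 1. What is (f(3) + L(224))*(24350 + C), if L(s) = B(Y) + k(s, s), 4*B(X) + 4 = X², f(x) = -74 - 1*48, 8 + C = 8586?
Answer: 1648153416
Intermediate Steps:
C = 8578 (C = -8 + 8586 = 8578)
k(G, n) = n²
f(x) = -122 (f(x) = -74 - 48 = -122)
B(X) = -1 + X²/4
L(s) = -¾ + s² (L(s) = (-1 + (¼)*1²) + s² = (-1 + (¼)*1) + s² = (-1 + ¼) + s² = -¾ + s²)
(f(3) + L(224))*(24350 + C) = (-122 + (-¾ + 224²))*(24350 + 8578) = (-122 + (-¾ + 50176))*32928 = (-122 + 200701/4)*32928 = (200213/4)*32928 = 1648153416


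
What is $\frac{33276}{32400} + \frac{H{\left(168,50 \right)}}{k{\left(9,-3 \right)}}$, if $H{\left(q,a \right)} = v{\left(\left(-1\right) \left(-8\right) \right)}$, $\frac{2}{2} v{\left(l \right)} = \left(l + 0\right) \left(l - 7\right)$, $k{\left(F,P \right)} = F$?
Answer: $\frac{5173}{2700} \approx 1.9159$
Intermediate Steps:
$v{\left(l \right)} = l \left(-7 + l\right)$ ($v{\left(l \right)} = \left(l + 0\right) \left(l - 7\right) = l \left(-7 + l\right)$)
$H{\left(q,a \right)} = 8$ ($H{\left(q,a \right)} = \left(-1\right) \left(-8\right) \left(-7 - -8\right) = 8 \left(-7 + 8\right) = 8 \cdot 1 = 8$)
$\frac{33276}{32400} + \frac{H{\left(168,50 \right)}}{k{\left(9,-3 \right)}} = \frac{33276}{32400} + \frac{8}{9} = 33276 \cdot \frac{1}{32400} + 8 \cdot \frac{1}{9} = \frac{2773}{2700} + \frac{8}{9} = \frac{5173}{2700}$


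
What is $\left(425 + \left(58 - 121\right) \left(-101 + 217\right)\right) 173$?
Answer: $-1190759$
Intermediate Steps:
$\left(425 + \left(58 - 121\right) \left(-101 + 217\right)\right) 173 = \left(425 + \left(58 - 121\right) 116\right) 173 = \left(425 - 7308\right) 173 = \left(-6883\right) 173 = -1190759$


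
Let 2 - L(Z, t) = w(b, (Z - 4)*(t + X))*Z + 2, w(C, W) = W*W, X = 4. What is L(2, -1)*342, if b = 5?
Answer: -24624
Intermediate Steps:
w(C, W) = W²
L(Z, t) = -Z*(-4 + Z)²*(4 + t)² (L(Z, t) = 2 - (((Z - 4)*(t + 4))²*Z + 2) = 2 - (((-4 + Z)*(4 + t))²*Z + 2) = 2 - (((-4 + Z)²*(4 + t)²)*Z + 2) = 2 - (Z*(-4 + Z)²*(4 + t)² + 2) = 2 - (2 + Z*(-4 + Z)²*(4 + t)²) = 2 + (-2 - Z*(-4 + Z)²*(4 + t)²) = -Z*(-4 + Z)²*(4 + t)²)
L(2, -1)*342 = -1*2*(-16 - 4*(-1) + 4*2 + 2*(-1))²*342 = -1*2*(-16 + 4 + 8 - 2)²*342 = -1*2*(-6)²*342 = -1*2*36*342 = -72*342 = -24624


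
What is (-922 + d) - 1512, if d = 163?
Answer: -2271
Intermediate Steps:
(-922 + d) - 1512 = (-922 + 163) - 1512 = -759 - 1512 = -2271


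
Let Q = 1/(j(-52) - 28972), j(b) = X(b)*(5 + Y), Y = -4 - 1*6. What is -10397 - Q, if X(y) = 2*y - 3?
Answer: -295659488/28437 ≈ -10397.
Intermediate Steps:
X(y) = -3 + 2*y
Y = -10 (Y = -4 - 6 = -10)
j(b) = 15 - 10*b (j(b) = (-3 + 2*b)*(5 - 10) = (-3 + 2*b)*(-5) = 15 - 10*b)
Q = -1/28437 (Q = 1/((15 - 10*(-52)) - 28972) = 1/((15 + 520) - 28972) = 1/(535 - 28972) = 1/(-28437) = -1/28437 ≈ -3.5165e-5)
-10397 - Q = -10397 - 1*(-1/28437) = -10397 + 1/28437 = -295659488/28437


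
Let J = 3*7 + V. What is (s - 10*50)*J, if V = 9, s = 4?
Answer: -14880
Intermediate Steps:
J = 30 (J = 3*7 + 9 = 21 + 9 = 30)
(s - 10*50)*J = (4 - 10*50)*30 = (4 - 500)*30 = -496*30 = -14880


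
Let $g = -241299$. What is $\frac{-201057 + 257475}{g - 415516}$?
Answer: $- \frac{56418}{656815} \approx -0.085896$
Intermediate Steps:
$\frac{-201057 + 257475}{g - 415516} = \frac{-201057 + 257475}{-241299 - 415516} = \frac{56418}{-656815} = 56418 \left(- \frac{1}{656815}\right) = - \frac{56418}{656815}$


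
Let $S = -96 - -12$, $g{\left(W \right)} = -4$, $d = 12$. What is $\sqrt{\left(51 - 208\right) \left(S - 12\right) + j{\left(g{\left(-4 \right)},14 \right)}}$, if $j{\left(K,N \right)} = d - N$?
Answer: $\sqrt{15070} \approx 122.76$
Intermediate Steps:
$j{\left(K,N \right)} = 12 - N$
$S = -84$ ($S = -96 + 12 = -84$)
$\sqrt{\left(51 - 208\right) \left(S - 12\right) + j{\left(g{\left(-4 \right)},14 \right)}} = \sqrt{\left(51 - 208\right) \left(-84 - 12\right) + \left(12 - 14\right)} = \sqrt{\left(-157\right) \left(-96\right) + \left(12 - 14\right)} = \sqrt{15072 - 2} = \sqrt{15070}$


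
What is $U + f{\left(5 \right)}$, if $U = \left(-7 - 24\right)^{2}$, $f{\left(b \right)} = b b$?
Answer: $986$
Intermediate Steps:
$f{\left(b \right)} = b^{2}$
$U = 961$ ($U = \left(-31\right)^{2} = 961$)
$U + f{\left(5 \right)} = 961 + 5^{2} = 961 + 25 = 986$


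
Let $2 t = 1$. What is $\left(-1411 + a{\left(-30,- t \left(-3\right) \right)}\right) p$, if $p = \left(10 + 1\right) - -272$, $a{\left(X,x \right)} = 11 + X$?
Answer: $-404690$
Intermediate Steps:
$t = \frac{1}{2}$ ($t = \frac{1}{2} \cdot 1 = \frac{1}{2} \approx 0.5$)
$p = 283$ ($p = 11 + 272 = 283$)
$\left(-1411 + a{\left(-30,- t \left(-3\right) \right)}\right) p = \left(-1411 + \left(11 - 30\right)\right) 283 = \left(-1411 - 19\right) 283 = \left(-1430\right) 283 = -404690$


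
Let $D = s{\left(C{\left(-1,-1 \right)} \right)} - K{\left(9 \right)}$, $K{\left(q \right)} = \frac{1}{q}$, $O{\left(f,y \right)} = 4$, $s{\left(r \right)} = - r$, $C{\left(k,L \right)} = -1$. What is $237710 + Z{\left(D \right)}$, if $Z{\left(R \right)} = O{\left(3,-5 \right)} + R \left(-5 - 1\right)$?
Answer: $\frac{713126}{3} \approx 2.3771 \cdot 10^{5}$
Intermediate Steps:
$D = \frac{8}{9}$ ($D = \left(-1\right) \left(-1\right) - \frac{1}{9} = 1 - \frac{1}{9} = \frac{8}{9} \approx 0.88889$)
$Z{\left(R \right)} = 4 - 6 R$ ($Z{\left(R \right)} = 4 + R \left(-5 - 1\right) = 4 + R \left(-6\right) = 4 - 6 R$)
$237710 + Z{\left(D \right)} = 237710 + \left(4 - \frac{16}{3}\right) = 237710 - \frac{4}{3} = \frac{713126}{3}$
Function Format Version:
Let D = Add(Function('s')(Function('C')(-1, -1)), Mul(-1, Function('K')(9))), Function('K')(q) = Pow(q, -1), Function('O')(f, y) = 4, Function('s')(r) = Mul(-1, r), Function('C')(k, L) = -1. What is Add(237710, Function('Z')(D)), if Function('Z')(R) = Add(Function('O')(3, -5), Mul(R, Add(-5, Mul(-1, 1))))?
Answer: Rational(713126, 3) ≈ 2.3771e+5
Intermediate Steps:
D = Rational(8, 9) (D = Add(Mul(-1, -1), Mul(-1, Pow(9, -1))) = Add(1, Mul(-1, Rational(1, 9))) = Add(1, Rational(-1, 9)) = Rational(8, 9) ≈ 0.88889)
Function('Z')(R) = Add(4, Mul(-6, R)) (Function('Z')(R) = Add(4, Mul(R, Add(-5, Mul(-1, 1)))) = Add(4, Mul(R, Add(-5, -1))) = Add(4, Mul(R, -6)) = Add(4, Mul(-6, R)))
Add(237710, Function('Z')(D)) = Add(237710, Add(4, Mul(-6, Rational(8, 9)))) = Add(237710, Add(4, Rational(-16, 3))) = Add(237710, Rational(-4, 3)) = Rational(713126, 3)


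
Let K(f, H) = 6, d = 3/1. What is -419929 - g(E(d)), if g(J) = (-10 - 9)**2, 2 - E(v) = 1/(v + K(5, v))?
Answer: -420290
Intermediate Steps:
d = 3 (d = 3*1 = 3)
E(v) = 2 - 1/(6 + v) (E(v) = 2 - 1/(v + 6) = 2 - 1/(6 + v))
g(J) = 361 (g(J) = (-19)**2 = 361)
-419929 - g(E(d)) = -419929 - 1*361 = -419929 - 361 = -420290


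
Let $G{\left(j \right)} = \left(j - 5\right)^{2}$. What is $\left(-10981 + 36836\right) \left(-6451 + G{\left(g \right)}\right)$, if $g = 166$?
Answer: $503396850$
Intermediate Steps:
$G{\left(j \right)} = \left(-5 + j\right)^{2}$
$\left(-10981 + 36836\right) \left(-6451 + G{\left(g \right)}\right) = \left(-10981 + 36836\right) \left(-6451 + \left(-5 + 166\right)^{2}\right) = 25855 \left(-6451 + 161^{2}\right) = 25855 \left(-6451 + 25921\right) = 25855 \cdot 19470 = 503396850$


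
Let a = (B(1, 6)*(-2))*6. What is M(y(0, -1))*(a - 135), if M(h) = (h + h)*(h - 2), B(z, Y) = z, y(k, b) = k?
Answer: 0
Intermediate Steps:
M(h) = 2*h*(-2 + h) (M(h) = (2*h)*(-2 + h) = 2*h*(-2 + h))
a = -12 (a = (1*(-2))*6 = -2*6 = -12)
M(y(0, -1))*(a - 135) = (2*0*(-2 + 0))*(-12 - 135) = (2*0*(-2))*(-147) = 0*(-147) = 0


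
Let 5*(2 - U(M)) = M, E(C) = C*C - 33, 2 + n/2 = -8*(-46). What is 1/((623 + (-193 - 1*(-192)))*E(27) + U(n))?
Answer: 5/2163838 ≈ 2.3107e-6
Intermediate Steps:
n = 732 (n = -4 + 2*(-8*(-46)) = -4 + 2*368 = -4 + 736 = 732)
E(C) = -33 + C**2 (E(C) = C**2 - 33 = -33 + C**2)
U(M) = 2 - M/5
1/((623 + (-193 - 1*(-192)))*E(27) + U(n)) = 1/((623 + (-193 - 1*(-192)))*(-33 + 27**2) + (2 - 1/5*732)) = 1/((623 + (-193 + 192))*(-33 + 729) + (2 - 732/5)) = 1/((623 - 1)*696 - 722/5) = 1/(622*696 - 722/5) = 1/(432912 - 722/5) = 1/(2163838/5) = 5/2163838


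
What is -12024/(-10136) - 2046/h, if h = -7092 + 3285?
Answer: 2771401/1607823 ≈ 1.7237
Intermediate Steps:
h = -3807
-12024/(-10136) - 2046/h = -12024/(-10136) - 2046/(-3807) = -12024*(-1/10136) - 2046*(-1/3807) = 1503/1267 + 682/1269 = 2771401/1607823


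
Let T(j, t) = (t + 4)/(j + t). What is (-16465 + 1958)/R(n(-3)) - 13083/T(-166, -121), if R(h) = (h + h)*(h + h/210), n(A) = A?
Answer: -270689762/8229 ≈ -32895.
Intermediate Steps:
R(h) = 211*h**2/105 (R(h) = (2*h)*(h + h*(1/210)) = (2*h)*(h + h/210) = (2*h)*(211*h/210) = 211*h**2/105)
T(j, t) = (4 + t)/(j + t)
(-16465 + 1958)/R(n(-3)) - 13083/T(-166, -121) = (-16465 + 1958)/(((211/105)*(-3)**2)) - 13083*(-166 - 121)/(4 - 121) = -14507/((211/105)*9) - 13083/(-117/(-287)) = -14507/633/35 - 13083/((-1/287*(-117))) = -14507*35/633 - 13083/117/287 = -507745/633 - 13083*287/117 = -507745/633 - 1251607/39 = -270689762/8229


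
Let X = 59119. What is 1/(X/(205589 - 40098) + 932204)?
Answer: 165491/154271431283 ≈ 1.0727e-6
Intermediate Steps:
1/(X/(205589 - 40098) + 932204) = 1/(59119/(205589 - 40098) + 932204) = 1/(59119/165491 + 932204) = 1/(154271431283/165491) = 165491/154271431283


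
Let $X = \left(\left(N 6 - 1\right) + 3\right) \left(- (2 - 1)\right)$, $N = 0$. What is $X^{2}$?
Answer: $4$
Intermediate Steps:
$X = -2$ ($X = \left(\left(0 \cdot 6 - 1\right) + 3\right) \left(- (2 - 1)\right) = \left(\left(0 - 1\right) + 3\right) \left(\left(-1\right) 1\right) = \left(-1 + 3\right) \left(-1\right) = 2 \left(-1\right) = -2$)
$X^{2} = \left(-2\right)^{2} = 4$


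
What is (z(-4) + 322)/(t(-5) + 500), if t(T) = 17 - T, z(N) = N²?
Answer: 169/261 ≈ 0.64751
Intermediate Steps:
(z(-4) + 322)/(t(-5) + 500) = ((-4)² + 322)/((17 - 1*(-5)) + 500) = (16 + 322)/((17 + 5) + 500) = 338/(22 + 500) = 338/522 = 338*(1/522) = 169/261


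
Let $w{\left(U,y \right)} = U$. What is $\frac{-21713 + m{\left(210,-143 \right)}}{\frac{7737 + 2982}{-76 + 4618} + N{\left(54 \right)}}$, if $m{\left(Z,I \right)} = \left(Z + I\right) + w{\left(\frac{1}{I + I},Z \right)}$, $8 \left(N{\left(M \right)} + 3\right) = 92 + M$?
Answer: $- \frac{9372806098}{7625189} \approx -1229.2$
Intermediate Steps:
$N{\left(M \right)} = \frac{17}{2} + \frac{M}{8}$ ($N{\left(M \right)} = -3 + \frac{92 + M}{8} = -3 + \left(\frac{23}{2} + \frac{M}{8}\right) = \frac{17}{2} + \frac{M}{8}$)
$m{\left(Z,I \right)} = I + Z + \frac{1}{2 I}$ ($m{\left(Z,I \right)} = \left(Z + I\right) + \frac{1}{I + I} = \left(I + Z\right) + \frac{1}{2 I} = I + Z + \frac{1}{2 I}$)
$\frac{-21713 + m{\left(210,-143 \right)}}{\frac{7737 + 2982}{-76 + 4618} + N{\left(54 \right)}} = \frac{-21713 + \left(-143 + 210 + \frac{1}{2 \left(-143\right)}\right)}{\frac{7737 + 2982}{-76 + 4618} + \left(\frac{17}{2} + \frac{1}{8} \cdot 54\right)} = \frac{-21713 + \left(-143 + 210 + \frac{1}{2} \left(- \frac{1}{143}\right)\right)}{\frac{10719}{4542} + \left(\frac{17}{2} + \frac{27}{4}\right)} = \frac{-21713 - - \frac{19161}{286}}{10719 \cdot \frac{1}{4542} + \frac{61}{4}} = \frac{-21713 + \frac{19161}{286}}{\frac{3573}{1514} + \frac{61}{4}} = - \frac{6190757}{286 \cdot \frac{53323}{3028}} = \left(- \frac{6190757}{286}\right) \frac{3028}{53323} = - \frac{9372806098}{7625189}$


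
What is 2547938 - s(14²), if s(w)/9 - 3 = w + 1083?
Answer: 2536400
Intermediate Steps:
s(w) = 9774 + 9*w (s(w) = 27 + 9*(w + 1083) = 27 + 9*(1083 + w) = 27 + (9747 + 9*w) = 9774 + 9*w)
2547938 - s(14²) = 2547938 - (9774 + 9*14²) = 2547938 - (9774 + 9*196) = 2547938 - (9774 + 1764) = 2547938 - 1*11538 = 2547938 - 11538 = 2536400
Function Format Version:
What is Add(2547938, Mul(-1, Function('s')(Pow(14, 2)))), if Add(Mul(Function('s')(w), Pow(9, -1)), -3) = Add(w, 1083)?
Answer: 2536400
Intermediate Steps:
Function('s')(w) = Add(9774, Mul(9, w)) (Function('s')(w) = Add(27, Mul(9, Add(w, 1083))) = Add(27, Mul(9, Add(1083, w))) = Add(27, Add(9747, Mul(9, w))) = Add(9774, Mul(9, w)))
Add(2547938, Mul(-1, Function('s')(Pow(14, 2)))) = Add(2547938, Mul(-1, Add(9774, Mul(9, Pow(14, 2))))) = Add(2547938, Mul(-1, Add(9774, Mul(9, 196)))) = Add(2547938, Mul(-1, Add(9774, 1764))) = Add(2547938, Mul(-1, 11538)) = Add(2547938, -11538) = 2536400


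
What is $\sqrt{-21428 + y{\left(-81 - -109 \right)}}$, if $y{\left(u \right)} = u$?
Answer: $10 i \sqrt{214} \approx 146.29 i$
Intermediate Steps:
$\sqrt{-21428 + y{\left(-81 - -109 \right)}} = \sqrt{-21428 - -28} = \sqrt{-21428 + \left(-81 + 109\right)} = \sqrt{-21428 + 28} = \sqrt{-21400} = 10 i \sqrt{214}$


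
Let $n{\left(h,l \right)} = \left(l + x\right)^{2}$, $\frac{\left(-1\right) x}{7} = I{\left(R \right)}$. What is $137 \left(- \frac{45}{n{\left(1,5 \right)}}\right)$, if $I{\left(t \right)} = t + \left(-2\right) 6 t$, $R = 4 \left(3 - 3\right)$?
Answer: $- \frac{1233}{5} \approx -246.6$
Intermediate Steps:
$R = 0$ ($R = 4 \cdot 0 = 0$)
$I{\left(t \right)} = - 11 t$ ($I{\left(t \right)} = t - 12 t = - 11 t$)
$x = 0$ ($x = - 7 \left(\left(-11\right) 0\right) = \left(-7\right) 0 = 0$)
$n{\left(h,l \right)} = l^{2}$ ($n{\left(h,l \right)} = \left(l + 0\right)^{2} = l^{2}$)
$137 \left(- \frac{45}{n{\left(1,5 \right)}}\right) = 137 \left(- \frac{45}{5^{2}}\right) = 137 \left(- \frac{45}{25}\right) = 137 \left(\left(-45\right) \frac{1}{25}\right) = 137 \left(- \frac{9}{5}\right) = - \frac{1233}{5}$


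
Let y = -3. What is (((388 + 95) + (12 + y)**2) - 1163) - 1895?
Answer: -2494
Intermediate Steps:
(((388 + 95) + (12 + y)**2) - 1163) - 1895 = (((388 + 95) + (12 - 3)**2) - 1163) - 1895 = ((483 + 9**2) - 1163) - 1895 = ((483 + 81) - 1163) - 1895 = (564 - 1163) - 1895 = -599 - 1895 = -2494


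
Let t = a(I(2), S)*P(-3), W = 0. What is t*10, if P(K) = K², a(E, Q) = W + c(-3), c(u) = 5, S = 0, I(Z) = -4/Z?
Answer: 450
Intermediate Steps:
a(E, Q) = 5 (a(E, Q) = 0 + 5 = 5)
t = 45 (t = 5*(-3)² = 5*9 = 45)
t*10 = 45*10 = 450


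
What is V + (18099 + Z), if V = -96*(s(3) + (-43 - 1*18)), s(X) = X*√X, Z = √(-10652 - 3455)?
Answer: 23955 - 288*√3 + I*√14107 ≈ 23456.0 + 118.77*I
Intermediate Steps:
Z = I*√14107 (Z = √(-14107) = I*√14107 ≈ 118.77*I)
s(X) = X^(3/2)
V = 5856 - 288*√3 (V = -96*(3^(3/2) + (-43 - 1*18)) = -96*(3*√3 + (-43 - 18)) = -96*(3*√3 - 61) = -96*(-61 + 3*√3) = 5856 - 288*√3 ≈ 5357.2)
V + (18099 + Z) = (5856 - 288*√3) + (18099 + I*√14107) = 23955 - 288*√3 + I*√14107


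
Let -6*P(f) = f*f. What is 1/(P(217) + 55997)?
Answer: 6/288893 ≈ 2.0769e-5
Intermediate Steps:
P(f) = -f²/6 (P(f) = -f*f/6 = -f²/6)
1/(P(217) + 55997) = 1/(-⅙*217² + 55997) = 1/(-⅙*47089 + 55997) = 1/(-47089/6 + 55997) = 1/(288893/6) = 6/288893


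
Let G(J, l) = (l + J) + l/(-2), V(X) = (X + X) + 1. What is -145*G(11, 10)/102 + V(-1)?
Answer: -1211/51 ≈ -23.745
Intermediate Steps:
V(X) = 1 + 2*X (V(X) = 2*X + 1 = 1 + 2*X)
G(J, l) = J + l/2 (G(J, l) = (J + l) + l*(-½) = (J + l) - l/2 = J + l/2)
-145*G(11, 10)/102 + V(-1) = -145*(11 + (½)*10)/102 + (1 + 2*(-1)) = -145*(11 + 5)/102 + (1 - 2) = -2320/102 - 1 = -145*8/51 - 1 = -1160/51 - 1 = -1211/51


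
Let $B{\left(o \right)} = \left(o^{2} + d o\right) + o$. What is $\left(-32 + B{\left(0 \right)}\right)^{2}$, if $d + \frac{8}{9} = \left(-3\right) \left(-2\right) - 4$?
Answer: $1024$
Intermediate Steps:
$d = \frac{10}{9}$ ($d = - \frac{8}{9} - -2 = - \frac{8}{9} + \left(6 - 4\right) = - \frac{8}{9} + 2 = \frac{10}{9} \approx 1.1111$)
$B{\left(o \right)} = o^{2} + \frac{19 o}{9}$ ($B{\left(o \right)} = \left(o^{2} + \frac{10 o}{9}\right) + o = o^{2} + \frac{19 o}{9}$)
$\left(-32 + B{\left(0 \right)}\right)^{2} = \left(-32 + \frac{1}{9} \cdot 0 \left(19 + 9 \cdot 0\right)\right)^{2} = \left(-32 + \frac{1}{9} \cdot 0 \left(19 + 0\right)\right)^{2} = \left(-32 + \frac{1}{9} \cdot 0 \cdot 19\right)^{2} = \left(-32 + 0\right)^{2} = \left(-32\right)^{2} = 1024$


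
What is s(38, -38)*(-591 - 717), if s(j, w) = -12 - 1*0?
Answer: 15696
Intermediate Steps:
s(j, w) = -12 (s(j, w) = -12 + 0 = -12)
s(38, -38)*(-591 - 717) = -12*(-591 - 717) = -12*(-1308) = 15696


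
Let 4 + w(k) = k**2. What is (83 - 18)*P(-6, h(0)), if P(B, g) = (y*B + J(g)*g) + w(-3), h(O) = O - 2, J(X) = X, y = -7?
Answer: 3315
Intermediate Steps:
w(k) = -4 + k**2
h(O) = -2 + O
P(B, g) = 5 + g**2 - 7*B (P(B, g) = (-7*B + g*g) + (-4 + (-3)**2) = (-7*B + g**2) + (-4 + 9) = (g**2 - 7*B) + 5 = 5 + g**2 - 7*B)
(83 - 18)*P(-6, h(0)) = (83 - 18)*(5 + (-2 + 0)**2 - 7*(-6)) = 65*(5 + (-2)**2 + 42) = 65*(5 + 4 + 42) = 65*51 = 3315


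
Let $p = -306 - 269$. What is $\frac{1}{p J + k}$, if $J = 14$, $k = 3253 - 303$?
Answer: $- \frac{1}{5100} \approx -0.00019608$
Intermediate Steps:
$k = 2950$
$p = -575$ ($p = -306 - 269 = -575$)
$\frac{1}{p J + k} = \frac{1}{\left(-575\right) 14 + 2950} = \frac{1}{-8050 + 2950} = \frac{1}{-5100} = - \frac{1}{5100}$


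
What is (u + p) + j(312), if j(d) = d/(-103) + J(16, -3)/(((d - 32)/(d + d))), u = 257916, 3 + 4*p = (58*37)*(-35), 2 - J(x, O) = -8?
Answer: 689728807/2884 ≈ 2.3916e+5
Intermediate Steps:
J(x, O) = 10 (J(x, O) = 2 - 1*(-8) = 2 + 8 = 10)
p = -75113/4 (p = -¾ + ((58*37)*(-35))/4 = -¾ + (2146*(-35))/4 = -¾ + (¼)*(-75110) = -¾ - 37555/2 = -75113/4 ≈ -18778.)
j(d) = -d/103 + 20*d/(-32 + d) (j(d) = d/(-103) + 10/(((d - 32)/(d + d))) = d*(-1/103) + 10/(((-32 + d)/((2*d)))) = -d/103 + 10/(((-32 + d)*(1/(2*d)))) = -d/103 + 10/(((-32 + d)/(2*d))) = -d/103 + 10*(2*d/(-32 + d)) = -d/103 + 20*d/(-32 + d))
(u + p) + j(312) = (257916 - 75113/4) + (1/103)*312*(2092 - 1*312)/(-32 + 312) = 956551/4 + (1/103)*312*(2092 - 312)/280 = 956551/4 + (1/103)*312*(1/280)*1780 = 956551/4 + 13884/721 = 689728807/2884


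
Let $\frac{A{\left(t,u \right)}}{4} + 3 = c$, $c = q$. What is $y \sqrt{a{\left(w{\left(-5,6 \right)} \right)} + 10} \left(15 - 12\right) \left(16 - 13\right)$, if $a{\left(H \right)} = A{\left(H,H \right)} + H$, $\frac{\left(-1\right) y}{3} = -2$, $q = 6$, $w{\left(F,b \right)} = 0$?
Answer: $54 \sqrt{22} \approx 253.28$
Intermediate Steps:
$y = 6$ ($y = \left(-3\right) \left(-2\right) = 6$)
$c = 6$
$A{\left(t,u \right)} = 12$ ($A{\left(t,u \right)} = -12 + 4 \cdot 6 = -12 + 24 = 12$)
$a{\left(H \right)} = 12 + H$
$y \sqrt{a{\left(w{\left(-5,6 \right)} \right)} + 10} \left(15 - 12\right) \left(16 - 13\right) = 6 \sqrt{\left(12 + 0\right) + 10} \left(15 - 12\right) \left(16 - 13\right) = 6 \sqrt{12 + 10} \cdot 3 \cdot 3 = 6 \sqrt{22} \cdot 9 = 54 \sqrt{22}$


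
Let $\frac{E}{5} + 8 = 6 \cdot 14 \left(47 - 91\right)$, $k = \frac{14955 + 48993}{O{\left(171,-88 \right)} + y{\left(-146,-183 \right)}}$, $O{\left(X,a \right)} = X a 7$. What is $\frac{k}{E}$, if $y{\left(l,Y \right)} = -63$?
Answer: $\frac{5329}{162665790} \approx 3.276 \cdot 10^{-5}$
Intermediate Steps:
$O{\left(X,a \right)} = 7 X a$
$k = - \frac{21316}{35133}$ ($k = \frac{14955 + 48993}{7 \cdot 171 \left(-88\right) - 63} = \frac{63948}{-105336 - 63} = \frac{63948}{-105399} = 63948 \left(- \frac{1}{105399}\right) = - \frac{21316}{35133} \approx -0.60672$)
$E = -18520$ ($E = -40 + 5 \cdot 6 \cdot 14 \left(47 - 91\right) = -40 + 5 \cdot 84 \left(47 - 91\right) = -40 + 5 \cdot 84 \left(-44\right) = -40 + 5 \left(-3696\right) = -40 - 18480 = -18520$)
$\frac{k}{E} = - \frac{21316}{35133 \left(-18520\right)} = \left(- \frac{21316}{35133}\right) \left(- \frac{1}{18520}\right) = \frac{5329}{162665790}$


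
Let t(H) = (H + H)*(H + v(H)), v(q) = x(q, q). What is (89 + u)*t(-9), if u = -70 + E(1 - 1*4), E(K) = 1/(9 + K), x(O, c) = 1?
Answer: 2760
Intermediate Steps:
v(q) = 1
t(H) = 2*H*(1 + H) (t(H) = (H + H)*(H + 1) = (2*H)*(1 + H) = 2*H*(1 + H))
u = -419/6 (u = -70 + 1/(9 + (1 - 1*4)) = -70 + 1/(9 + (1 - 4)) = -70 + 1/(9 - 3) = -70 + 1/6 = -419/6 ≈ -69.833)
(89 + u)*t(-9) = (89 - 419/6)*(2*(-9)*(1 - 9)) = 115*(2*(-9)*(-8))/6 = (115/6)*144 = 2760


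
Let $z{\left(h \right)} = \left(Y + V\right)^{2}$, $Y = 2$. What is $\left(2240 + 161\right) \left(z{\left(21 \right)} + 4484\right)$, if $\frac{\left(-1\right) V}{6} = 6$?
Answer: $13541640$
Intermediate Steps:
$V = -36$ ($V = \left(-6\right) 6 = -36$)
$z{\left(h \right)} = 1156$ ($z{\left(h \right)} = \left(2 - 36\right)^{2} = \left(-34\right)^{2} = 1156$)
$\left(2240 + 161\right) \left(z{\left(21 \right)} + 4484\right) = \left(2240 + 161\right) \left(1156 + 4484\right) = 2401 \cdot 5640 = 13541640$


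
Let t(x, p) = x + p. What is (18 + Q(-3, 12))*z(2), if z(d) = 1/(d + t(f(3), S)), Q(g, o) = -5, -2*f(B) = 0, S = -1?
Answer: 13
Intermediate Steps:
f(B) = 0 (f(B) = -½*0 = 0)
t(x, p) = p + x
z(d) = 1/(-1 + d) (z(d) = 1/(d + (-1 + 0)) = 1/(d - 1) = 1/(-1 + d))
(18 + Q(-3, 12))*z(2) = (18 - 5)/(-1 + 2) = 13/1 = 13*1 = 13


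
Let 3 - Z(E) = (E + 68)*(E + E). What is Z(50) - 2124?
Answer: -13921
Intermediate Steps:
Z(E) = 3 - 2*E*(68 + E) (Z(E) = 3 - (E + 68)*(E + E) = 3 - (68 + E)*2*E = 3 - 2*E*(68 + E))
Z(50) - 2124 = (3 - 136*50 - 2*50²) - 2124 = (3 - 6800 - 2*2500) - 2124 = (3 - 6800 - 5000) - 2124 = -11797 - 2124 = -13921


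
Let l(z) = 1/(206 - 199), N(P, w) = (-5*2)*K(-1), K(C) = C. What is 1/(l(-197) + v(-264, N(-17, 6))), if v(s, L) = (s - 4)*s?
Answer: 7/495265 ≈ 1.4134e-5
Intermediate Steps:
N(P, w) = 10 (N(P, w) = -5*2*(-1) = -10*(-1) = 10)
v(s, L) = s*(-4 + s) (v(s, L) = (-4 + s)*s = s*(-4 + s))
l(z) = ⅐ (l(z) = 1/7 = ⅐)
1/(l(-197) + v(-264, N(-17, 6))) = 1/(⅐ - 264*(-4 - 264)) = 1/(⅐ - 264*(-268)) = 1/(⅐ + 70752) = 1/(495265/7) = 7/495265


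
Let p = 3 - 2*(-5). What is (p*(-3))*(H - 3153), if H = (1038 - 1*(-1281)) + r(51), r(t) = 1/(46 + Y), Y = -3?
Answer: 1398579/43 ≈ 32525.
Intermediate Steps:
p = 13 (p = 3 - 2*(-5) = 3 + 10 = 13)
r(t) = 1/43 (r(t) = 1/(46 - 3) = 1/43)
H = 99718/43 (H = (1038 - 1*(-1281)) + 1/43 = (1038 + 1281) + 1/43 = 2319 + 1/43 = 99718/43 ≈ 2319.0)
(p*(-3))*(H - 3153) = (13*(-3))*(99718/43 - 3153) = -39*(-35861/43) = 1398579/43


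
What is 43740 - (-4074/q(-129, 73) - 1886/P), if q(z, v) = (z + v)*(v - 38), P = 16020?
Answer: 4904783711/112140 ≈ 43738.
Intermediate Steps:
q(z, v) = (-38 + v)*(v + z) (q(z, v) = (v + z)*(-38 + v) = (-38 + v)*(v + z))
43740 - (-4074/q(-129, 73) - 1886/P) = 43740 - (-4074/(73**2 - 38*73 - 38*(-129) + 73*(-129)) - 1886/16020) = 43740 - (-4074/(5329 - 2774 + 4902 - 9417) - 1886*1/16020) = 43740 - (-4074/(-1960) - 943/8010) = 43740 - (-4074*(-1/1960) - 943/8010) = 43740 - (291/140 - 943/8010) = 43740 - 1*219889/112140 = 43740 - 219889/112140 = 4904783711/112140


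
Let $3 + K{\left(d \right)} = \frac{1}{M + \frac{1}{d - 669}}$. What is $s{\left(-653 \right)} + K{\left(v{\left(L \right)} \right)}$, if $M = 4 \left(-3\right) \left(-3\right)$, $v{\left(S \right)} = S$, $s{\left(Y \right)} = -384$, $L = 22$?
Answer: $- \frac{9012970}{23291} \approx -386.97$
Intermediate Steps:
$M = 36$ ($M = \left(-12\right) \left(-3\right) = 36$)
$K{\left(d \right)} = -3 + \frac{1}{36 + \frac{1}{-669 + d}}$ ($K{\left(d \right)} = -3 + \frac{1}{36 + \frac{1}{d - 669}} = -3 + \frac{1}{36 + \frac{1}{-669 + d}}$)
$s{\left(-653 \right)} + K{\left(v{\left(L \right)} \right)} = -384 + \frac{71580 - 2354}{-24083 + 36 \cdot 22} = -384 + \frac{71580 - 2354}{-24083 + 792} = -384 + \frac{1}{-23291} \cdot 69226 = -384 - \frac{69226}{23291} = - \frac{9012970}{23291}$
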